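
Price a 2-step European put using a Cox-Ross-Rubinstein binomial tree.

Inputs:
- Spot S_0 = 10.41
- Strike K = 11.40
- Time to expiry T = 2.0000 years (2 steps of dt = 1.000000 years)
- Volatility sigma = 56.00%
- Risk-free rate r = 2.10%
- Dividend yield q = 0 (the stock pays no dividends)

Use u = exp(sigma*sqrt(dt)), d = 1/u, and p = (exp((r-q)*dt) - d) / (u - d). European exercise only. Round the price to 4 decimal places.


dt = T/N = 1.000000
u = exp(sigma*sqrt(dt)) = 1.750673; d = 1/u = 0.571209
p = (exp((r-q)*dt) - d) / (u - d) = 0.381540
Discount per step: exp(-r*dt) = 0.979219
Stock lattice S(k, i) with i counting down-moves:
  k=0: S(0,0) = 10.4100
  k=1: S(1,0) = 18.2245; S(1,1) = 5.9463
  k=2: S(2,0) = 31.9051; S(2,1) = 10.4100; S(2,2) = 3.3966
Terminal payoffs V(N, i) = max(K - S_T, 0):
  V(2,0) = 0.000000; V(2,1) = 0.990000; V(2,2) = 8.003427
Backward induction: V(k, i) = exp(-r*dt) * [p * V(k+1, i) + (1-p) * V(k+1, i+1)].
  V(1,0) = exp(-r*dt) * [p*0.000000 + (1-p)*0.990000] = 0.599551
  V(1,1) = exp(-r*dt) * [p*0.990000 + (1-p)*8.003427] = 5.216810
  V(0,0) = exp(-r*dt) * [p*0.599551 + (1-p)*5.216810] = 3.383338

Answer: Price = V(0,0) = 3.3833


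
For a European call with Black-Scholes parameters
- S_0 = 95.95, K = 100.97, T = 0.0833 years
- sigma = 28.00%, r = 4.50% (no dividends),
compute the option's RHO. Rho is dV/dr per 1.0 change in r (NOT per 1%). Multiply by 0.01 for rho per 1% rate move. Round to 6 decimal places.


d1 = -0.5442494546; d2 = -0.6250623248
phi(d1) = 0.3440245467; exp(-qT) = 1.0000000000; exp(-rT) = 0.9962585169
N(d2) = 0.2659650769
Rho = K*T*exp(-rT)*N(d2) = 100.9700 * 0.0833 * 0.9962585169 * 0.2659650769 = 2.228610

Answer: Rho = 2.228610


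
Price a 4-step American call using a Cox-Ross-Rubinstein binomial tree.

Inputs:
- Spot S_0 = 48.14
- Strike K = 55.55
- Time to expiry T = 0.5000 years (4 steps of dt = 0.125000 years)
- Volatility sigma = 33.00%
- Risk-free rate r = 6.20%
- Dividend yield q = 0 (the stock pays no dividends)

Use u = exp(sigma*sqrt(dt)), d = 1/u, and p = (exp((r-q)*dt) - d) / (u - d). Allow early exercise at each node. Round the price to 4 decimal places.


Answer: Price = V(0,0) = 2.6202

Derivation:
dt = T/N = 0.125000
u = exp(sigma*sqrt(dt)) = 1.123751; d = 1/u = 0.889876
p = (exp((r-q)*dt) - d) / (u - d) = 0.504131
Discount per step: exp(-r*dt) = 0.992280
Stock lattice S(k, i) with i counting down-moves:
  k=0: S(0,0) = 48.1400
  k=1: S(1,0) = 54.0974; S(1,1) = 42.8387
  k=2: S(2,0) = 60.7920; S(2,1) = 48.1400; S(2,2) = 38.1211
  k=3: S(3,0) = 68.3151; S(3,1) = 54.0974; S(3,2) = 42.8387; S(3,3) = 33.9231
  k=4: S(4,0) = 76.7692; S(4,1) = 60.7920; S(4,2) = 48.1400; S(4,3) = 38.1211; S(4,4) = 30.1873
Terminal payoffs V(N, i) = max(S_T - K, 0):
  V(4,0) = 21.219230; V(4,1) = 5.242028; V(4,2) = 0.000000; V(4,3) = 0.000000; V(4,4) = 0.000000
Backward induction: V(k, i) = exp(-r*dt) * [p * V(k+1, i) + (1-p) * V(k+1, i+1)]; then take max(V_cont, immediate exercise) for American.
  V(3,0) = exp(-r*dt) * [p*21.219230 + (1-p)*5.242028] = 13.193980; exercise = 12.765132; V(3,0) = max -> 13.193980
  V(3,1) = exp(-r*dt) * [p*5.242028 + (1-p)*0.000000] = 2.622267; exercise = 0.000000; V(3,1) = max -> 2.622267
  V(3,2) = exp(-r*dt) * [p*0.000000 + (1-p)*0.000000] = 0.000000; exercise = 0.000000; V(3,2) = max -> 0.000000
  V(3,3) = exp(-r*dt) * [p*0.000000 + (1-p)*0.000000] = 0.000000; exercise = 0.000000; V(3,3) = max -> 0.000000
  V(2,0) = exp(-r*dt) * [p*13.193980 + (1-p)*2.622267] = 7.890407; exercise = 5.242028; V(2,0) = max -> 7.890407
  V(2,1) = exp(-r*dt) * [p*2.622267 + (1-p)*0.000000] = 1.311761; exercise = 0.000000; V(2,1) = max -> 1.311761
  V(2,2) = exp(-r*dt) * [p*0.000000 + (1-p)*0.000000] = 0.000000; exercise = 0.000000; V(2,2) = max -> 0.000000
  V(1,0) = exp(-r*dt) * [p*7.890407 + (1-p)*1.311761] = 4.592530; exercise = 0.000000; V(1,0) = max -> 4.592530
  V(1,1) = exp(-r*dt) * [p*1.311761 + (1-p)*0.000000] = 0.656194; exercise = 0.000000; V(1,1) = max -> 0.656194
  V(0,0) = exp(-r*dt) * [p*4.592530 + (1-p)*0.656194] = 2.620237; exercise = 0.000000; V(0,0) = max -> 2.620237


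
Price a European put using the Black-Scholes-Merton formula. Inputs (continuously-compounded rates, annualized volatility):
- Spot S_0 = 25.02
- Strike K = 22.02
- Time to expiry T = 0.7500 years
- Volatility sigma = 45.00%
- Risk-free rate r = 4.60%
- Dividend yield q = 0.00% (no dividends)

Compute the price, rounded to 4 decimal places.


d1 = (ln(S/K) + (r - q + 0.5*sigma^2) * T) / (sigma * sqrt(T)) = 0.61112365
d2 = d1 - sigma * sqrt(T) = 0.22141222
exp(-rT) = 0.96608834; exp(-qT) = 1.00000000
P = K * exp(-rT) * N(-d2) - S_0 * exp(-qT) * N(-d1)
N(-d1) = 0.27055886; N(-d2) = 0.41238574
P = 22.0200 * 0.96608834 * 0.41238574 - 25.0200 * 1.00000000 * 0.27055886 = 2.0034

Answer: Price = 2.0034


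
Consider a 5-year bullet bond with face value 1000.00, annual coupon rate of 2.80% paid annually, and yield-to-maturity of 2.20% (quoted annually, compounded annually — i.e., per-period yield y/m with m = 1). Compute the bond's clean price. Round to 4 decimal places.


Answer: Price = 1028.1173

Derivation:
Coupon per period c = face * coupon_rate / m = 28.000000
Periods per year m = 1; per-period yield y/m = 0.022000
Number of cashflows N = 5
Cashflows (t years, CF_t, discount factor 1/(1+y/m)^(m*t), PV):
  t = 1.0000: CF_t = 28.000000, DF = 0.978474, PV = 27.397260
  t = 2.0000: CF_t = 28.000000, DF = 0.957411, PV = 26.807495
  t = 3.0000: CF_t = 28.000000, DF = 0.936801, PV = 26.230426
  t = 4.0000: CF_t = 28.000000, DF = 0.916635, PV = 25.665779
  t = 5.0000: CF_t = 1028.000000, DF = 0.896903, PV = 922.016378
Price P = sum_t PV_t = 1028.117339


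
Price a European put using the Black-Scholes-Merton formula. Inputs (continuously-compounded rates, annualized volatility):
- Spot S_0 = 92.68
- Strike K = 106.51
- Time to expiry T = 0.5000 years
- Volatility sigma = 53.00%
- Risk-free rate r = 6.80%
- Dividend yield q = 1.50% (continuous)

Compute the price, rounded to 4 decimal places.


d1 = (ln(S/K) + (r - q + 0.5*sigma^2) * T) / (sigma * sqrt(T)) = -0.11303349
d2 = d1 - sigma * sqrt(T) = -0.48780009
exp(-rT) = 0.96657150; exp(-qT) = 0.99252805
P = K * exp(-rT) * N(-d2) - S_0 * exp(-qT) * N(-d1)
N(-d1) = 0.54499800; N(-d2) = 0.68715428
P = 106.5100 * 0.96657150 * 0.68715428 - 92.6800 * 0.99252805 * 0.54499800 = 20.6092

Answer: Price = 20.6092


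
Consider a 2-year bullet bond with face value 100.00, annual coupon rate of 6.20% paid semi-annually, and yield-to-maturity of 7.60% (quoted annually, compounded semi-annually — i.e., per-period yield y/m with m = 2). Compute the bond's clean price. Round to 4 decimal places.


Coupon per period c = face * coupon_rate / m = 3.100000
Periods per year m = 2; per-period yield y/m = 0.038000
Number of cashflows N = 4
Cashflows (t years, CF_t, discount factor 1/(1+y/m)^(m*t), PV):
  t = 0.5000: CF_t = 3.100000, DF = 0.963391, PV = 2.986513
  t = 1.0000: CF_t = 3.100000, DF = 0.928122, PV = 2.877180
  t = 1.5000: CF_t = 3.100000, DF = 0.894145, PV = 2.771849
  t = 2.0000: CF_t = 103.100000, DF = 0.861411, PV = 88.811509
Price P = sum_t PV_t = 97.447051

Answer: Price = 97.4471


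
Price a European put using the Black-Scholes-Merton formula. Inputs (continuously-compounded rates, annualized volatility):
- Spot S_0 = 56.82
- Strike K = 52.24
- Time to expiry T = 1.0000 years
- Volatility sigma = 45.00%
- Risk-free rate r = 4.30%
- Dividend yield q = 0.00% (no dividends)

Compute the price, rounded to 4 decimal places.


d1 = (ln(S/K) + (r - q + 0.5*sigma^2) * T) / (sigma * sqrt(T)) = 0.50731087
d2 = d1 - sigma * sqrt(T) = 0.05731087
exp(-rT) = 0.95791139; exp(-qT) = 1.00000000
P = K * exp(-rT) * N(-d2) - S_0 * exp(-qT) * N(-d1)
N(-d1) = 0.30596836; N(-d2) = 0.47714878
P = 52.2400 * 0.95791139 * 0.47714878 - 56.8200 * 1.00000000 * 0.30596836 = 6.4920

Answer: Price = 6.4920


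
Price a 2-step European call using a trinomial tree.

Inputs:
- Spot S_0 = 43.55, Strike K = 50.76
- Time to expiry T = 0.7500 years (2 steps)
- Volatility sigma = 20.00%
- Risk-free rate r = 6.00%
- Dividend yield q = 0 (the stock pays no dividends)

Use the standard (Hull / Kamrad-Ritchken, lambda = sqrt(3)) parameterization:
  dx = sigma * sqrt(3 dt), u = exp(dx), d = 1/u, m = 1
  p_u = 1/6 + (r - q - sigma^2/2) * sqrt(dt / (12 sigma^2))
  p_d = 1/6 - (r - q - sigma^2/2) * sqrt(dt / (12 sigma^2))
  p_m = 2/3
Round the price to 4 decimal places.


Answer: Price = V(0,0) = 1.4101

Derivation:
dt = T/N = 0.375000; dx = sigma*sqrt(3*dt) = 0.212132
u = exp(dx) = 1.236311; d = 1/u = 0.808858
p_u = 0.202022, p_m = 0.666667, p_d = 0.131311
Discount per step: exp(-r*dt) = 0.977751
Stock lattice S(k, j) with j the centered position index:
  k=0: S(0,+0) = 43.5500
  k=1: S(1,-1) = 35.2258; S(1,+0) = 43.5500; S(1,+1) = 53.8413
  k=2: S(2,-2) = 28.4926; S(2,-1) = 35.2258; S(2,+0) = 43.5500; S(2,+1) = 53.8413; S(2,+2) = 66.5647
Terminal payoffs V(N, j) = max(S_T - K, 0):
  V(2,-2) = 0.000000; V(2,-1) = 0.000000; V(2,+0) = 0.000000; V(2,+1) = 3.081349; V(2,+2) = 15.804658
Backward induction: V(k, j) = exp(-r*dt) * [p_u * V(k+1, j+1) + p_m * V(k+1, j) + p_d * V(k+1, j-1)]
  V(1,-1) = exp(-r*dt) * [p_u*0.000000 + p_m*0.000000 + p_d*0.000000] = 0.000000
  V(1,+0) = exp(-r*dt) * [p_u*3.081349 + p_m*0.000000 + p_d*0.000000] = 0.608650
  V(1,+1) = exp(-r*dt) * [p_u*15.804658 + p_m*3.081349 + p_d*0.000000] = 5.130379
  V(0,+0) = exp(-r*dt) * [p_u*5.130379 + p_m*0.608650 + p_d*0.000000] = 1.410129


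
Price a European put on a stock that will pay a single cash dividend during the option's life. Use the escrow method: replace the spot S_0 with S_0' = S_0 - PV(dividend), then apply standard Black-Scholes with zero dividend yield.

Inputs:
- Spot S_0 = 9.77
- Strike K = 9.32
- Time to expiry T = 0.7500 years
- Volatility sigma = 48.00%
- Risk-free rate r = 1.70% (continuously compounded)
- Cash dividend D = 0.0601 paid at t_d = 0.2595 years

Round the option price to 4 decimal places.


Answer: Price = 1.3156

Derivation:
PV(D) = D * exp(-r * t_d) = 0.0601 * 0.99559822 = 0.05983545
S_0' = S_0 - PV(D) = 9.7700 - 0.05983545 = 9.71016455
d1 = (ln(S_0'/K) + (r + sigma^2/2)*T) / (sigma*sqrt(T)) = 0.33717400
d2 = d1 - sigma*sqrt(T) = -0.07851819
exp(-rT) = 0.98733094
N(-d1) = 0.36799287; N(-d2) = 0.53129207
P = K * exp(-rT) * N(-d2) - S_0' * N(-d1) = 9.3200 * 0.98733094 * 0.53129207 - 9.71016455 * 0.36799287 = 1.3156


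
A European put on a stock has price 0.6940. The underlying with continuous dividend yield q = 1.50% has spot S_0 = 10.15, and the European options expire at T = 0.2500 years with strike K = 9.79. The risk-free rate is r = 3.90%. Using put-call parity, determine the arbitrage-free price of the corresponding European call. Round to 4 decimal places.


Answer: Call price = 1.1110

Derivation:
Put-call parity: C - P = S_0 * exp(-qT) - K * exp(-rT).
S_0 * exp(-qT) = 10.1500 * 0.99625702 = 10.11200878
K * exp(-rT) = 9.7900 * 0.99029738 = 9.69501132
C = P + S*exp(-qT) - K*exp(-rT)
C = 0.6940 + 10.11200878 - 9.69501132 = 1.1110


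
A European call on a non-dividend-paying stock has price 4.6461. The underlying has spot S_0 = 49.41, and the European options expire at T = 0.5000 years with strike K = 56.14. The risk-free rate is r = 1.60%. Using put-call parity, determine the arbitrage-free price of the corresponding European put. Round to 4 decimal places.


Answer: Put price = 10.9288

Derivation:
Put-call parity: C - P = S_0 * exp(-qT) - K * exp(-rT).
S_0 * exp(-qT) = 49.4100 * 1.00000000 = 49.41000000
K * exp(-rT) = 56.1400 * 0.99203191 = 55.69267170
P = C - S*exp(-qT) + K*exp(-rT)
P = 4.6461 - 49.41000000 + 55.69267170 = 10.9288


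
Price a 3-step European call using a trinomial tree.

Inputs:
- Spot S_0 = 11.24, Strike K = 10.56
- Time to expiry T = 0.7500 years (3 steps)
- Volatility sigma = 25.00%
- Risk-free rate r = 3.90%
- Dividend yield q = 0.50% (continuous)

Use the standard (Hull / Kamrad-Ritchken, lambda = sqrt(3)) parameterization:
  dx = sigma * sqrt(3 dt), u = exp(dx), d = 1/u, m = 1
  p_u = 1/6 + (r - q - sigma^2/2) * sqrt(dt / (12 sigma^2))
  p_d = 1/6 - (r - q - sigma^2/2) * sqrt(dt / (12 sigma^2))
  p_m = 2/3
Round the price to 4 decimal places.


dt = T/N = 0.250000; dx = sigma*sqrt(3*dt) = 0.216506
u = exp(dx) = 1.241731; d = 1/u = 0.805327
p_u = 0.168254, p_m = 0.666667, p_d = 0.165079
Discount per step: exp(-r*dt) = 0.990297
Stock lattice S(k, j) with j the centered position index:
  k=0: S(0,+0) = 11.2400
  k=1: S(1,-1) = 9.0519; S(1,+0) = 11.2400; S(1,+1) = 13.9571
  k=2: S(2,-2) = 7.2897; S(2,-1) = 9.0519; S(2,+0) = 11.2400; S(2,+1) = 13.9571; S(2,+2) = 17.3309
  k=3: S(3,-3) = 5.8706; S(3,-2) = 7.2897; S(3,-1) = 9.0519; S(3,+0) = 11.2400; S(3,+1) = 13.9571; S(3,+2) = 17.3309; S(3,+3) = 21.5203
Terminal payoffs V(N, j) = max(S_T - K, 0):
  V(3,-3) = 0.000000; V(3,-2) = 0.000000; V(3,-1) = 0.000000; V(3,+0) = 0.680000; V(3,+1) = 3.397056; V(3,+2) = 6.770909; V(3,+3) = 10.960326
Backward induction: V(k, j) = exp(-r*dt) * [p_u * V(k+1, j+1) + p_m * V(k+1, j) + p_d * V(k+1, j-1)]
  V(2,-2) = exp(-r*dt) * [p_u*0.000000 + p_m*0.000000 + p_d*0.000000] = 0.000000
  V(2,-1) = exp(-r*dt) * [p_u*0.680000 + p_m*0.000000 + p_d*0.000000] = 0.113303
  V(2,+0) = exp(-r*dt) * [p_u*3.397056 + p_m*0.680000 + p_d*0.000000] = 1.014959
  V(2,+1) = exp(-r*dt) * [p_u*6.770909 + p_m*3.397056 + p_d*0.680000] = 3.482077
  V(2,+2) = exp(-r*dt) * [p_u*10.960326 + p_m*6.770909 + p_d*3.397056] = 6.851714
  V(1,-1) = exp(-r*dt) * [p_u*1.014959 + p_m*0.113303 + p_d*0.000000] = 0.243917
  V(1,+0) = exp(-r*dt) * [p_u*3.482077 + p_m*1.014959 + p_d*0.113303] = 1.268786
  V(1,+1) = exp(-r*dt) * [p_u*6.851714 + p_m*3.482077 + p_d*1.014959] = 3.606429
  V(0,+0) = exp(-r*dt) * [p_u*3.606429 + p_m*1.268786 + p_d*0.243917] = 1.478435

Answer: Price = V(0,0) = 1.4784


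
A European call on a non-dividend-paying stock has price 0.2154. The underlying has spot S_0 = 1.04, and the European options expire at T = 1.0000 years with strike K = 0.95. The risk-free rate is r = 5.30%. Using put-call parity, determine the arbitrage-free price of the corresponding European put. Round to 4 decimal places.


Answer: Put price = 0.0764

Derivation:
Put-call parity: C - P = S_0 * exp(-qT) - K * exp(-rT).
S_0 * exp(-qT) = 1.0400 * 1.00000000 = 1.04000000
K * exp(-rT) = 0.9500 * 0.94838001 = 0.90096101
P = C - S*exp(-qT) + K*exp(-rT)
P = 0.2154 - 1.04000000 + 0.90096101 = 0.0764


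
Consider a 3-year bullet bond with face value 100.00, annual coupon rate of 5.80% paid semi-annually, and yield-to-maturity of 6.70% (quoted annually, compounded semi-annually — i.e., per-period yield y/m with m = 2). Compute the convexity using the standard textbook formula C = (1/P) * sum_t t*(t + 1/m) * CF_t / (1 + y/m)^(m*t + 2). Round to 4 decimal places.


Coupon per period c = face * coupon_rate / m = 2.900000
Periods per year m = 2; per-period yield y/m = 0.033500
Number of cashflows N = 6
Cashflows (t years, CF_t, discount factor 1/(1+y/m)^(m*t), PV):
  t = 0.5000: CF_t = 2.900000, DF = 0.967586, PV = 2.805999
  t = 1.0000: CF_t = 2.900000, DF = 0.936222, PV = 2.715045
  t = 1.5000: CF_t = 2.900000, DF = 0.905876, PV = 2.627039
  t = 2.0000: CF_t = 2.900000, DF = 0.876512, PV = 2.541886
  t = 2.5000: CF_t = 2.900000, DF = 0.848101, PV = 2.459493
  t = 3.0000: CF_t = 102.900000, DF = 0.820611, PV = 84.440829
Price P = sum_t PV_t = 97.590291
Convexity numerator sum_t t*(t + 1/m) * CF_t / (1+y/m)^(m*t + 2):
  t = 0.5000: term = 1.313520
  t = 1.0000: term = 3.812829
  t = 1.5000: term = 7.378479
  t = 2.0000: term = 11.898853
  t = 2.5000: term = 17.269744
  t = 3.0000: term = 830.081674
Convexity = (1/P) * sum = 871.755099 / 97.590291 = 8.932806

Answer: Convexity = 8.9328


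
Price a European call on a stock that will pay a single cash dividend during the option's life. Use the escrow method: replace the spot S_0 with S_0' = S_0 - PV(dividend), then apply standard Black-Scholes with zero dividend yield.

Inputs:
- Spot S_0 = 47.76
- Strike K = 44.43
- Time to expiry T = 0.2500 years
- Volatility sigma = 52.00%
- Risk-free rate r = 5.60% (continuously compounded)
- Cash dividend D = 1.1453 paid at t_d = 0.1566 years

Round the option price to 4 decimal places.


PV(D) = D * exp(-r * t_d) = 1.1453 * 0.99126874 = 1.13530009
S_0' = S_0 - PV(D) = 47.7600 - 1.13530009 = 46.62469991
d1 = (ln(S_0'/K) + (r + sigma^2/2)*T) / (sigma*sqrt(T)) = 0.36929048
d2 = d1 - sigma*sqrt(T) = 0.10929048
exp(-rT) = 0.98609754
N(d1) = 0.64404439; N(d2) = 0.54351395
C = S_0' * N(d1) - K * exp(-rT) * N(d2) = 46.62469991 * 0.64404439 - 44.4300 * 0.98609754 * 0.54351395 = 6.2158

Answer: Price = 6.2158


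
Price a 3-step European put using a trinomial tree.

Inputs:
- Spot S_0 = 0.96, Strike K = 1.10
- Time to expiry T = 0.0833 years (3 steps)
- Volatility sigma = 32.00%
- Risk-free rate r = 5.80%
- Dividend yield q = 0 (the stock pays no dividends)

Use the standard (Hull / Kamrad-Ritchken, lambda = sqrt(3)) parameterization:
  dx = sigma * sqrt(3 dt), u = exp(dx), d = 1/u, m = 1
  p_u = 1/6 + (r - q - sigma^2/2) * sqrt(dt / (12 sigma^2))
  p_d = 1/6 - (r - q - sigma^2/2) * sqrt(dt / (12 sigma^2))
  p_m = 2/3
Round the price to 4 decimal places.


Answer: Price = V(0,0) = 0.1385

Derivation:
dt = T/N = 0.027767; dx = sigma*sqrt(3*dt) = 0.092358
u = exp(dx) = 1.096757; d = 1/u = 0.911779
p_u = 0.167689, p_m = 0.666667, p_d = 0.165644
Discount per step: exp(-r*dt) = 0.998391
Stock lattice S(k, j) with j the centered position index:
  k=0: S(0,+0) = 0.9600
  k=1: S(1,-1) = 0.8753; S(1,+0) = 0.9600; S(1,+1) = 1.0529
  k=2: S(2,-2) = 0.7981; S(2,-1) = 0.8753; S(2,+0) = 0.9600; S(2,+1) = 1.0529; S(2,+2) = 1.1548
  k=3: S(3,-3) = 0.7277; S(3,-2) = 0.7981; S(3,-1) = 0.8753; S(3,+0) = 0.9600; S(3,+1) = 1.0529; S(3,+2) = 1.1548; S(3,+3) = 1.2665
Terminal payoffs V(N, j) = max(K - S_T, 0):
  V(3,-3) = 0.372321; V(3,-2) = 0.301913; V(3,-1) = 0.224692; V(3,+0) = 0.140000; V(3,+1) = 0.047113; V(3,+2) = 0.000000; V(3,+3) = 0.000000
Backward induction: V(k, j) = exp(-r*dt) * [p_u * V(k+1, j+1) + p_m * V(k+1, j) + p_d * V(k+1, j-1)]
  V(2,-2) = exp(-r*dt) * [p_u*0.224692 + p_m*0.301913 + p_d*0.372321] = 0.300142
  V(2,-1) = exp(-r*dt) * [p_u*0.140000 + p_m*0.224692 + p_d*0.301913] = 0.222922
  V(2,+0) = exp(-r*dt) * [p_u*0.047113 + p_m*0.140000 + p_d*0.224692] = 0.138230
  V(2,+1) = exp(-r*dt) * [p_u*0.000000 + p_m*0.047113 + p_d*0.140000] = 0.054511
  V(2,+2) = exp(-r*dt) * [p_u*0.000000 + p_m*0.000000 + p_d*0.047113] = 0.007792
  V(1,-1) = exp(-r*dt) * [p_u*0.138230 + p_m*0.222922 + p_d*0.300142] = 0.221155
  V(1,+0) = exp(-r*dt) * [p_u*0.054511 + p_m*0.138230 + p_d*0.222922] = 0.137998
  V(1,+1) = exp(-r*dt) * [p_u*0.007792 + p_m*0.054511 + p_d*0.138230] = 0.060447
  V(0,+0) = exp(-r*dt) * [p_u*0.060447 + p_m*0.137998 + p_d*0.221155] = 0.138544


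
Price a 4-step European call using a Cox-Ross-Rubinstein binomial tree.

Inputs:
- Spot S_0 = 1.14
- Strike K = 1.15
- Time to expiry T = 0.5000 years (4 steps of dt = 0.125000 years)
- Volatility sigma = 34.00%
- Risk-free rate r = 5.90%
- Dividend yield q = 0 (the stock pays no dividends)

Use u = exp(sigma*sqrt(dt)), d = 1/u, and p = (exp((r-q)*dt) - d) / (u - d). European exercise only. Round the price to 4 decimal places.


dt = T/N = 0.125000
u = exp(sigma*sqrt(dt)) = 1.127732; d = 1/u = 0.886736
p = (exp((r-q)*dt) - d) / (u - d) = 0.500699
Discount per step: exp(-r*dt) = 0.992652
Stock lattice S(k, i) with i counting down-moves:
  k=0: S(0,0) = 1.1400
  k=1: S(1,0) = 1.2856; S(1,1) = 1.0109
  k=2: S(2,0) = 1.4498; S(2,1) = 1.1400; S(2,2) = 0.8964
  k=3: S(3,0) = 1.6350; S(3,1) = 1.2856; S(3,2) = 1.0109; S(3,3) = 0.7949
  k=4: S(4,0) = 1.8439; S(4,1) = 1.4498; S(4,2) = 1.1400; S(4,3) = 0.8964; S(4,4) = 0.7048
Terminal payoffs V(N, i) = max(S_T - K, 0):
  V(4,0) = 0.693859; V(4,1) = 0.299827; V(4,2) = 0.000000; V(4,3) = 0.000000; V(4,4) = 0.000000
Backward induction: V(k, i) = exp(-r*dt) * [p * V(k+1, i) + (1-p) * V(k+1, i+1)].
  V(3,0) = exp(-r*dt) * [p*0.693859 + (1-p)*0.299827] = 0.493466
  V(3,1) = exp(-r*dt) * [p*0.299827 + (1-p)*0.000000] = 0.149020
  V(3,2) = exp(-r*dt) * [p*0.000000 + (1-p)*0.000000] = 0.000000
  V(3,3) = exp(-r*dt) * [p*0.000000 + (1-p)*0.000000] = 0.000000
  V(2,0) = exp(-r*dt) * [p*0.493466 + (1-p)*0.149020] = 0.319122
  V(2,1) = exp(-r*dt) * [p*0.149020 + (1-p)*0.000000] = 0.074066
  V(2,2) = exp(-r*dt) * [p*0.000000 + (1-p)*0.000000] = 0.000000
  V(1,0) = exp(-r*dt) * [p*0.319122 + (1-p)*0.074066] = 0.195320
  V(1,1) = exp(-r*dt) * [p*0.074066 + (1-p)*0.000000] = 0.036812
  V(0,0) = exp(-r*dt) * [p*0.195320 + (1-p)*0.036812] = 0.115323

Answer: Price = V(0,0) = 0.1153


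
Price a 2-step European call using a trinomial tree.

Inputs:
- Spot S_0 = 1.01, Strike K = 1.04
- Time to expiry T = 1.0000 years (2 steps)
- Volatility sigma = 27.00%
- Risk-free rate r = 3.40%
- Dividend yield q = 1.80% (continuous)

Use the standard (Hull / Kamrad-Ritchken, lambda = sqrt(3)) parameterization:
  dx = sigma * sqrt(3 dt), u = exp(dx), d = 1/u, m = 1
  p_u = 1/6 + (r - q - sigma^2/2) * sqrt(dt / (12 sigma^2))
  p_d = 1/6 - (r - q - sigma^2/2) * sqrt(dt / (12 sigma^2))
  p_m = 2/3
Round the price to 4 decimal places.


Answer: Price = V(0,0) = 0.0916

Derivation:
dt = T/N = 0.500000; dx = sigma*sqrt(3*dt) = 0.330681
u = exp(dx) = 1.391916; d = 1/u = 0.718434
p_u = 0.151206, p_m = 0.666667, p_d = 0.182127
Discount per step: exp(-r*dt) = 0.983144
Stock lattice S(k, j) with j the centered position index:
  k=0: S(0,+0) = 1.0100
  k=1: S(1,-1) = 0.7256; S(1,+0) = 1.0100; S(1,+1) = 1.4058
  k=2: S(2,-2) = 0.5213; S(2,-1) = 0.7256; S(2,+0) = 1.0100; S(2,+1) = 1.4058; S(2,+2) = 1.9568
Terminal payoffs V(N, j) = max(S_T - K, 0):
  V(2,-2) = 0.000000; V(2,-1) = 0.000000; V(2,+0) = 0.000000; V(2,+1) = 0.365835; V(2,+2) = 0.916804
Backward induction: V(k, j) = exp(-r*dt) * [p_u * V(k+1, j+1) + p_m * V(k+1, j) + p_d * V(k+1, j-1)]
  V(1,-1) = exp(-r*dt) * [p_u*0.000000 + p_m*0.000000 + p_d*0.000000] = 0.000000
  V(1,+0) = exp(-r*dt) * [p_u*0.365835 + p_m*0.000000 + p_d*0.000000] = 0.054384
  V(1,+1) = exp(-r*dt) * [p_u*0.916804 + p_m*0.365835 + p_d*0.000000] = 0.376069
  V(0,+0) = exp(-r*dt) * [p_u*0.376069 + p_m*0.054384 + p_d*0.000000] = 0.091550


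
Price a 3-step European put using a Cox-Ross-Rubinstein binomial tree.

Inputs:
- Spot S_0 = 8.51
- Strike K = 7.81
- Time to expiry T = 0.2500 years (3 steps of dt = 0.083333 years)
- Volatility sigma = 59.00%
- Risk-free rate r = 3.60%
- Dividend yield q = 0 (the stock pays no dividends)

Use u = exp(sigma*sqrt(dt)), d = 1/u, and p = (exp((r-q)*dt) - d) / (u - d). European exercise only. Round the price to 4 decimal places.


Answer: Price = V(0,0) = 0.6573

Derivation:
dt = T/N = 0.083333
u = exp(sigma*sqrt(dt)) = 1.185682; d = 1/u = 0.843396
p = (exp((r-q)*dt) - d) / (u - d) = 0.466301
Discount per step: exp(-r*dt) = 0.997004
Stock lattice S(k, i) with i counting down-moves:
  k=0: S(0,0) = 8.5100
  k=1: S(1,0) = 10.0902; S(1,1) = 7.1773
  k=2: S(2,0) = 11.9637; S(2,1) = 8.5100; S(2,2) = 6.0533
  k=3: S(3,0) = 14.1852; S(3,1) = 10.0902; S(3,2) = 7.1773; S(3,3) = 5.1053
Terminal payoffs V(N, i) = max(K - S_T, 0):
  V(3,0) = 0.000000; V(3,1) = 0.000000; V(3,2) = 0.632698; V(3,3) = 2.704660
Backward induction: V(k, i) = exp(-r*dt) * [p * V(k+1, i) + (1-p) * V(k+1, i+1)].
  V(2,0) = exp(-r*dt) * [p*0.000000 + (1-p)*0.000000] = 0.000000
  V(2,1) = exp(-r*dt) * [p*0.000000 + (1-p)*0.632698] = 0.336659
  V(2,2) = exp(-r*dt) * [p*0.632698 + (1-p)*2.704660] = 1.733295
  V(1,0) = exp(-r*dt) * [p*0.000000 + (1-p)*0.336659] = 0.179136
  V(1,1) = exp(-r*dt) * [p*0.336659 + (1-p)*1.733295] = 1.078801
  V(0,0) = exp(-r*dt) * [p*0.179136 + (1-p)*1.078801] = 0.657312


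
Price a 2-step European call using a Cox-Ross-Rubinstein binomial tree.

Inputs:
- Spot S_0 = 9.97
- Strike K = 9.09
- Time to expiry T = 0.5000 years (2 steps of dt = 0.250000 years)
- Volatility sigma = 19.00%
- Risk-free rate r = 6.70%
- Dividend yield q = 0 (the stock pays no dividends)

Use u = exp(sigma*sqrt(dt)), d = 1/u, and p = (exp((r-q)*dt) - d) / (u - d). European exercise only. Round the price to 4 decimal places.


Answer: Price = V(0,0) = 1.3341

Derivation:
dt = T/N = 0.250000
u = exp(sigma*sqrt(dt)) = 1.099659; d = 1/u = 0.909373
p = (exp((r-q)*dt) - d) / (u - d) = 0.565035
Discount per step: exp(-r*dt) = 0.983390
Stock lattice S(k, i) with i counting down-moves:
  k=0: S(0,0) = 9.9700
  k=1: S(1,0) = 10.9636; S(1,1) = 9.0664
  k=2: S(2,0) = 12.0562; S(2,1) = 9.9700; S(2,2) = 8.2448
Terminal payoffs V(N, i) = max(S_T - K, 0):
  V(2,0) = 2.966218; V(2,1) = 0.880000; V(2,2) = 0.000000
Backward induction: V(k, i) = exp(-r*dt) * [p * V(k+1, i) + (1-p) * V(k+1, i+1)].
  V(1,0) = exp(-r*dt) * [p*2.966218 + (1-p)*0.880000] = 2.024588
  V(1,1) = exp(-r*dt) * [p*0.880000 + (1-p)*0.000000] = 0.488971
  V(0,0) = exp(-r*dt) * [p*2.024588 + (1-p)*0.488971] = 1.334113


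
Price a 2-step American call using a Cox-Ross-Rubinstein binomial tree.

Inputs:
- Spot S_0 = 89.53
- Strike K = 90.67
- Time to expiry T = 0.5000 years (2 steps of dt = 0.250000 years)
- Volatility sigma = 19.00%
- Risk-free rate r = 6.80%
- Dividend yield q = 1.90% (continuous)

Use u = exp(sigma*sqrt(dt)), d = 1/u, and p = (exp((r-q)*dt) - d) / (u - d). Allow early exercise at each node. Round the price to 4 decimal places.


Answer: Price = V(0,0) = 4.9781

Derivation:
dt = T/N = 0.250000
u = exp(sigma*sqrt(dt)) = 1.099659; d = 1/u = 0.909373
p = (exp((r-q)*dt) - d) / (u - d) = 0.541041
Discount per step: exp(-r*dt) = 0.983144
Stock lattice S(k, i) with i counting down-moves:
  k=0: S(0,0) = 89.5300
  k=1: S(1,0) = 98.4525; S(1,1) = 81.4162
  k=2: S(2,0) = 108.2641; S(2,1) = 89.5300; S(2,2) = 74.0377
Terminal payoffs V(N, i) = max(S_T - K, 0):
  V(2,0) = 17.594116; V(2,1) = 0.000000; V(2,2) = 0.000000
Backward induction: V(k, i) = exp(-r*dt) * [p * V(k+1, i) + (1-p) * V(k+1, i+1)]; then take max(V_cont, immediate exercise) for American.
  V(1,0) = exp(-r*dt) * [p*17.594116 + (1-p)*0.000000] = 9.358673; exercise = 7.782457; V(1,0) = max -> 9.358673
  V(1,1) = exp(-r*dt) * [p*0.000000 + (1-p)*0.000000] = 0.000000; exercise = 0.000000; V(1,1) = max -> 0.000000
  V(0,0) = exp(-r*dt) * [p*9.358673 + (1-p)*0.000000] = 4.978071; exercise = 0.000000; V(0,0) = max -> 4.978071


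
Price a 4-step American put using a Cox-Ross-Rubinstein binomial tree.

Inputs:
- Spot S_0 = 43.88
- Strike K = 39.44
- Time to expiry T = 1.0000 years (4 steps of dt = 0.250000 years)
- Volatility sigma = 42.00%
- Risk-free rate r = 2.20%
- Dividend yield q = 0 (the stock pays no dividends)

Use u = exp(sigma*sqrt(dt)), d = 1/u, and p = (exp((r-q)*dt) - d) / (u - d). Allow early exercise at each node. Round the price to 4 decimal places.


Answer: Price = V(0,0) = 4.7286

Derivation:
dt = T/N = 0.250000
u = exp(sigma*sqrt(dt)) = 1.233678; d = 1/u = 0.810584
p = (exp((r-q)*dt) - d) / (u - d) = 0.460727
Discount per step: exp(-r*dt) = 0.994515
Stock lattice S(k, i) with i counting down-moves:
  k=0: S(0,0) = 43.8800
  k=1: S(1,0) = 54.1338; S(1,1) = 35.5684
  k=2: S(2,0) = 66.7837; S(2,1) = 43.8800; S(2,2) = 28.8312
  k=3: S(3,0) = 82.3896; S(3,1) = 54.1338; S(3,2) = 35.5684; S(3,3) = 23.3701
  k=4: S(4,0) = 101.6422; S(4,1) = 66.7837; S(4,2) = 43.8800; S(4,3) = 28.8312; S(4,4) = 18.9435
Terminal payoffs V(N, i) = max(K - S_T, 0):
  V(4,0) = 0.000000; V(4,1) = 0.000000; V(4,2) = 0.000000; V(4,3) = 10.608786; V(4,4) = 20.496542
Backward induction: V(k, i) = exp(-r*dt) * [p * V(k+1, i) + (1-p) * V(k+1, i+1)]; then take max(V_cont, immediate exercise) for American.
  V(3,0) = exp(-r*dt) * [p*0.000000 + (1-p)*0.000000] = 0.000000; exercise = 0.000000; V(3,0) = max -> 0.000000
  V(3,1) = exp(-r*dt) * [p*0.000000 + (1-p)*0.000000] = 0.000000; exercise = 0.000000; V(3,1) = max -> 0.000000
  V(3,2) = exp(-r*dt) * [p*0.000000 + (1-p)*10.608786] = 5.689648; exercise = 3.871563; V(3,2) = max -> 5.689648
  V(3,3) = exp(-r*dt) * [p*10.608786 + (1-p)*20.496542] = 15.853547; exercise = 16.069872; V(3,3) = max -> 16.069872
  V(2,0) = exp(-r*dt) * [p*0.000000 + (1-p)*0.000000] = 0.000000; exercise = 0.000000; V(2,0) = max -> 0.000000
  V(2,1) = exp(-r*dt) * [p*0.000000 + (1-p)*5.689648] = 3.051442; exercise = 0.000000; V(2,1) = max -> 3.051442
  V(2,2) = exp(-r*dt) * [p*5.689648 + (1-p)*16.069872] = 11.225508; exercise = 10.608786; V(2,2) = max -> 11.225508
  V(1,0) = exp(-r*dt) * [p*0.000000 + (1-p)*3.051442] = 1.636534; exercise = 0.000000; V(1,0) = max -> 1.636534
  V(1,1) = exp(-r*dt) * [p*3.051442 + (1-p)*11.225508] = 7.418578; exercise = 3.871563; V(1,1) = max -> 7.418578
  V(0,0) = exp(-r*dt) * [p*1.636534 + (1-p)*7.418578] = 4.728553; exercise = 0.000000; V(0,0) = max -> 4.728553


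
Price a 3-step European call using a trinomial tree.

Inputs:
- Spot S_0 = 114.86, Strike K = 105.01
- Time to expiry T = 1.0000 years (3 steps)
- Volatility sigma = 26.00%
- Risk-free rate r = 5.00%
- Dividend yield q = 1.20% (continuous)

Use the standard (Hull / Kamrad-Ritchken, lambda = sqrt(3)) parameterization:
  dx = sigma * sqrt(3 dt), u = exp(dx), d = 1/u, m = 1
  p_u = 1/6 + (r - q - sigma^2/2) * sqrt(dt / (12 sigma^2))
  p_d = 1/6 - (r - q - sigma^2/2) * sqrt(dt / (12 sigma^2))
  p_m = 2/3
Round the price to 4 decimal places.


Answer: Price = V(0,0) = 19.3332

Derivation:
dt = T/N = 0.333333; dx = sigma*sqrt(3*dt) = 0.260000
u = exp(dx) = 1.296930; d = 1/u = 0.771052
p_u = 0.169359, p_m = 0.666667, p_d = 0.163974
Discount per step: exp(-r*dt) = 0.983471
Stock lattice S(k, j) with j the centered position index:
  k=0: S(0,+0) = 114.8600
  k=1: S(1,-1) = 88.5630; S(1,+0) = 114.8600; S(1,+1) = 148.9654
  k=2: S(2,-2) = 68.2866; S(2,-1) = 88.5630; S(2,+0) = 114.8600; S(2,+1) = 148.9654; S(2,+2) = 193.1977
  k=3: S(3,-3) = 52.6525; S(3,-2) = 68.2866; S(3,-1) = 88.5630; S(3,+0) = 114.8600; S(3,+1) = 148.9654; S(3,+2) = 193.1977; S(3,+3) = 250.5639
Terminal payoffs V(N, j) = max(S_T - K, 0):
  V(3,-3) = 0.000000; V(3,-2) = 0.000000; V(3,-1) = 0.000000; V(3,+0) = 9.850000; V(3,+1) = 43.955390; V(3,+2) = 88.187696; V(3,+3) = 145.553904
Backward induction: V(k, j) = exp(-r*dt) * [p_u * V(k+1, j+1) + p_m * V(k+1, j) + p_d * V(k+1, j-1)]
  V(2,-2) = exp(-r*dt) * [p_u*0.000000 + p_m*0.000000 + p_d*0.000000] = 0.000000
  V(2,-1) = exp(-r*dt) * [p_u*9.850000 + p_m*0.000000 + p_d*0.000000] = 1.640613
  V(2,+0) = exp(-r*dt) * [p_u*43.955390 + p_m*9.850000 + p_d*0.000000] = 13.779326
  V(2,+1) = exp(-r*dt) * [p_u*88.187696 + p_m*43.955390 + p_d*9.850000] = 45.096216
  V(2,+2) = exp(-r*dt) * [p_u*145.553904 + p_m*88.187696 + p_d*43.955390] = 89.151898
  V(1,-1) = exp(-r*dt) * [p_u*13.779326 + p_m*1.640613 + p_d*0.000000] = 3.370745
  V(1,+0) = exp(-r*dt) * [p_u*45.096216 + p_m*13.779326 + p_d*1.640613] = 16.810168
  V(1,+1) = exp(-r*dt) * [p_u*89.151898 + p_m*45.096216 + p_d*13.779326] = 46.638453
  V(0,+0) = exp(-r*dt) * [p_u*46.638453 + p_m*16.810168 + p_d*3.370745] = 19.333215


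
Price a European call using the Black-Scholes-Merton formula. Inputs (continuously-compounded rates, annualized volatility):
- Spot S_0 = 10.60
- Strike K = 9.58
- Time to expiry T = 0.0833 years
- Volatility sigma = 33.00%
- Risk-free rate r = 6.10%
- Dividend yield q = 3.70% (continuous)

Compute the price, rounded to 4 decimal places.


Answer: Price = 1.1037

Derivation:
d1 = (ln(S/K) + (r - q + 0.5*sigma^2) * T) / (sigma * sqrt(T)) = 1.13090156
d2 = d1 - sigma * sqrt(T) = 1.03565782
exp(-rT) = 0.99493159; exp(-qT) = 0.99692264
C = S_0 * exp(-qT) * N(d1) - K * exp(-rT) * N(d2)
N(d1) = 0.87095174; N(d2) = 0.84981910
C = 10.6000 * 0.99692264 * 0.87095174 - 9.5800 * 0.99493159 * 0.84981910 = 1.1037


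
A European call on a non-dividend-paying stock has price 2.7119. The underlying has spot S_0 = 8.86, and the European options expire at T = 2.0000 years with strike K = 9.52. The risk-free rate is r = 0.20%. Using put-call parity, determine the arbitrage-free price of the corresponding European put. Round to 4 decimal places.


Answer: Put price = 3.3339

Derivation:
Put-call parity: C - P = S_0 * exp(-qT) - K * exp(-rT).
S_0 * exp(-qT) = 8.8600 * 1.00000000 = 8.86000000
K * exp(-rT) = 9.5200 * 0.99600799 = 9.48199606
P = C - S*exp(-qT) + K*exp(-rT)
P = 2.7119 - 8.86000000 + 9.48199606 = 3.3339


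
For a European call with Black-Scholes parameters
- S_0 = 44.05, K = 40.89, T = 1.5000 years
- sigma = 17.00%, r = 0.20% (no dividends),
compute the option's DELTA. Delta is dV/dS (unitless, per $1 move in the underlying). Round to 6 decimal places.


Answer: Delta = 0.682977

Derivation:
d1 = 0.4760406472; d2 = 0.2678340190
phi(d1) = 0.3562060647; exp(-qT) = 1.0000000000; exp(-rT) = 0.9970044955
N(d1) = 0.6829772900
Delta = exp(-qT) * N(d1) = 1.0000000000 * 0.6829772900 = 0.682977


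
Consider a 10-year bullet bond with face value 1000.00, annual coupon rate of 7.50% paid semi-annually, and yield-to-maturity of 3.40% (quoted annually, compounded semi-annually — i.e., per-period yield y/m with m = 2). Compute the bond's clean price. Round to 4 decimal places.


Answer: Price = 1345.1148

Derivation:
Coupon per period c = face * coupon_rate / m = 37.500000
Periods per year m = 2; per-period yield y/m = 0.017000
Number of cashflows N = 20
Cashflows (t years, CF_t, discount factor 1/(1+y/m)^(m*t), PV):
  t = 0.5000: CF_t = 37.500000, DF = 0.983284, PV = 36.873156
  t = 1.0000: CF_t = 37.500000, DF = 0.966848, PV = 36.256791
  t = 1.5000: CF_t = 37.500000, DF = 0.950686, PV = 35.650729
  t = 2.0000: CF_t = 37.500000, DF = 0.934795, PV = 35.054797
  t = 2.5000: CF_t = 37.500000, DF = 0.919169, PV = 34.468827
  t = 3.0000: CF_t = 37.500000, DF = 0.903804, PV = 33.892652
  t = 3.5000: CF_t = 37.500000, DF = 0.888696, PV = 33.326108
  t = 4.0000: CF_t = 37.500000, DF = 0.873841, PV = 32.769034
  t = 4.5000: CF_t = 37.500000, DF = 0.859234, PV = 32.221273
  t = 5.0000: CF_t = 37.500000, DF = 0.844871, PV = 31.682667
  t = 5.5000: CF_t = 37.500000, DF = 0.830748, PV = 31.153065
  t = 6.0000: CF_t = 37.500000, DF = 0.816862, PV = 30.632316
  t = 6.5000: CF_t = 37.500000, DF = 0.803207, PV = 30.120271
  t = 7.0000: CF_t = 37.500000, DF = 0.789781, PV = 29.616786
  t = 7.5000: CF_t = 37.500000, DF = 0.776579, PV = 29.121717
  t = 8.0000: CF_t = 37.500000, DF = 0.763598, PV = 28.634923
  t = 8.5000: CF_t = 37.500000, DF = 0.750834, PV = 28.156267
  t = 9.0000: CF_t = 37.500000, DF = 0.738283, PV = 27.685611
  t = 9.5000: CF_t = 37.500000, DF = 0.725942, PV = 27.222823
  t = 10.0000: CF_t = 1037.500000, DF = 0.713807, PV = 740.574999
Price P = sum_t PV_t = 1345.114813


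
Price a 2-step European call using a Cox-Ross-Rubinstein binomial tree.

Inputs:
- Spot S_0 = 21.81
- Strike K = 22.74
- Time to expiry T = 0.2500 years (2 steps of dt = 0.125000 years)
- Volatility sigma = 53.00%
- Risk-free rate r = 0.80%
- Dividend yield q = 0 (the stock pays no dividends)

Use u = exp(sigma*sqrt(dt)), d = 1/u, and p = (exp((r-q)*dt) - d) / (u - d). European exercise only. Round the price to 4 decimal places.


dt = T/N = 0.125000
u = exp(sigma*sqrt(dt)) = 1.206089; d = 1/u = 0.829126
p = (exp((r-q)*dt) - d) / (u - d) = 0.455945
Discount per step: exp(-r*dt) = 0.999000
Stock lattice S(k, i) with i counting down-moves:
  k=0: S(0,0) = 21.8100
  k=1: S(1,0) = 26.3048; S(1,1) = 18.0832
  k=2: S(2,0) = 31.7260; S(2,1) = 21.8100; S(2,2) = 14.9933
Terminal payoffs V(N, i) = max(S_T - K, 0):
  V(2,0) = 8.985957; V(2,1) = 0.000000; V(2,2) = 0.000000
Backward induction: V(k, i) = exp(-r*dt) * [p * V(k+1, i) + (1-p) * V(k+1, i+1)].
  V(1,0) = exp(-r*dt) * [p*8.985957 + (1-p)*0.000000] = 4.093006
  V(1,1) = exp(-r*dt) * [p*0.000000 + (1-p)*0.000000] = 0.000000
  V(0,0) = exp(-r*dt) * [p*4.093006 + (1-p)*0.000000] = 1.864320

Answer: Price = V(0,0) = 1.8643


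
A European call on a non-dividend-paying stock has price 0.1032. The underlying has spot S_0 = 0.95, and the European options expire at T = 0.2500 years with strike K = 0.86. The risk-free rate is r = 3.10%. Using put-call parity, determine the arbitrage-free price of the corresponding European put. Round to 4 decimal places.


Put-call parity: C - P = S_0 * exp(-qT) - K * exp(-rT).
S_0 * exp(-qT) = 0.9500 * 1.00000000 = 0.95000000
K * exp(-rT) = 0.8600 * 0.99227995 = 0.85336076
P = C - S*exp(-qT) + K*exp(-rT)
P = 0.1032 - 0.95000000 + 0.85336076 = 0.0066

Answer: Put price = 0.0066


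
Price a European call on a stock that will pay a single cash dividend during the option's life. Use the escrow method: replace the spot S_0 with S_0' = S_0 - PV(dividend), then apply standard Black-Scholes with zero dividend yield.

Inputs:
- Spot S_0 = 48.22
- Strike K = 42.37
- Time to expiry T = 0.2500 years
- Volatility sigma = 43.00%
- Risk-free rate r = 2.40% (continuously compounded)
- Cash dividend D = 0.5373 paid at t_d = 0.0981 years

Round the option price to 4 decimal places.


PV(D) = D * exp(-r * t_d) = 0.5373 * 0.99764837 = 0.53603647
S_0' = S_0 - PV(D) = 48.2200 - 0.53603647 = 47.68396353
d1 = (ln(S_0'/K) + (r + sigma^2/2)*T) / (sigma*sqrt(T)) = 0.68496317
d2 = d1 - sigma*sqrt(T) = 0.46996317
exp(-rT) = 0.99401796
N(d1) = 0.75331642; N(d2) = 0.68080934
C = S_0' * N(d1) - K * exp(-rT) * N(d2) = 47.68396353 * 0.75331642 - 42.3700 * 0.99401796 * 0.68080934 = 7.2478

Answer: Price = 7.2478


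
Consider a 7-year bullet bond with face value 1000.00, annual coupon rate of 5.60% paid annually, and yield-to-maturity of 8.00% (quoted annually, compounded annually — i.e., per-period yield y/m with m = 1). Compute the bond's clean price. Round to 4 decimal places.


Answer: Price = 875.0471

Derivation:
Coupon per period c = face * coupon_rate / m = 56.000000
Periods per year m = 1; per-period yield y/m = 0.080000
Number of cashflows N = 7
Cashflows (t years, CF_t, discount factor 1/(1+y/m)^(m*t), PV):
  t = 1.0000: CF_t = 56.000000, DF = 0.925926, PV = 51.851852
  t = 2.0000: CF_t = 56.000000, DF = 0.857339, PV = 48.010974
  t = 3.0000: CF_t = 56.000000, DF = 0.793832, PV = 44.454605
  t = 4.0000: CF_t = 56.000000, DF = 0.735030, PV = 41.161672
  t = 5.0000: CF_t = 56.000000, DF = 0.680583, PV = 38.112659
  t = 6.0000: CF_t = 56.000000, DF = 0.630170, PV = 35.289499
  t = 7.0000: CF_t = 1056.000000, DF = 0.583490, PV = 616.165857
Price P = sum_t PV_t = 875.047119


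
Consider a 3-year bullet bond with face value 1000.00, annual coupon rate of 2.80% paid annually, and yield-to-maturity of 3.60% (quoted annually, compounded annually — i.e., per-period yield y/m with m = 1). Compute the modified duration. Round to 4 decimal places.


Answer: Modified duration = 2.8166

Derivation:
Coupon per period c = face * coupon_rate / m = 28.000000
Periods per year m = 1; per-period yield y/m = 0.036000
Number of cashflows N = 3
Cashflows (t years, CF_t, discount factor 1/(1+y/m)^(m*t), PV):
  t = 1.0000: CF_t = 28.000000, DF = 0.965251, PV = 27.027027
  t = 2.0000: CF_t = 28.000000, DF = 0.931709, PV = 26.087864
  t = 3.0000: CF_t = 1028.000000, DF = 0.899333, PV = 924.514759
Price P = sum_t PV_t = 977.629649
First compute Macaulay numerator sum_t t * PV_t:
  t * PV_t at t = 1.0000: 27.027027
  t * PV_t at t = 2.0000: 52.175728
  t * PV_t at t = 3.0000: 2773.544276
Macaulay duration D = 2852.747030 / 977.629649 = 2.918024
Modified duration = D / (1 + y/m) = 2.918024 / (1 + 0.036000) = 2.816626


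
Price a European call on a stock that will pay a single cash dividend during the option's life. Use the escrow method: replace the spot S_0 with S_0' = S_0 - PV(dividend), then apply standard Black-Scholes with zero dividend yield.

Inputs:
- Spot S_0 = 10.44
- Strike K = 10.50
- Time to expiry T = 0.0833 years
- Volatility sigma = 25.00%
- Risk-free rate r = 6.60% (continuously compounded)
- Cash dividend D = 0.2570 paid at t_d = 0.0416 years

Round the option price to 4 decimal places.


PV(D) = D * exp(-r * t_d) = 0.2570 * 0.99725817 = 0.25629535
S_0' = S_0 - PV(D) = 10.4400 - 0.25629535 = 10.18370465
d1 = (ln(S_0'/K) + (r + sigma^2/2)*T) / (sigma*sqrt(T)) = -0.31163018
d2 = d1 - sigma*sqrt(T) = -0.38378453
exp(-rT) = 0.99451729
N(d1) = 0.37766080; N(d2) = 0.35056908
C = S_0' * N(d1) - K * exp(-rT) * N(d2) = 10.18370465 * 0.37766080 - 10.5000 * 0.99451729 * 0.35056908 = 0.1852

Answer: Price = 0.1852


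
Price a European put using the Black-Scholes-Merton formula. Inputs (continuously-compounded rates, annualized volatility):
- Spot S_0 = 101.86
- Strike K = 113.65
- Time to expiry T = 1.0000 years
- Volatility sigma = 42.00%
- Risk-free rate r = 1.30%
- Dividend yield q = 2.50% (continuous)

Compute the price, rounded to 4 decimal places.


Answer: Price = 24.7299

Derivation:
d1 = (ln(S/K) + (r - q + 0.5*sigma^2) * T) / (sigma * sqrt(T)) = -0.07934340
d2 = d1 - sigma * sqrt(T) = -0.49934340
exp(-rT) = 0.98708414; exp(-qT) = 0.97530991
P = K * exp(-rT) * N(-d2) - S_0 * exp(-qT) * N(-d1)
N(-d1) = 0.53162026; N(-d2) = 0.69123126
P = 113.6500 * 0.98708414 * 0.69123126 - 101.8600 * 0.97530991 * 0.53162026 = 24.7299
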